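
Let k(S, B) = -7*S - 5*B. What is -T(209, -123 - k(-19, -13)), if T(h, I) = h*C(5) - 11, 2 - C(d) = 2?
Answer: 11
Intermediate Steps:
C(d) = 0 (C(d) = 2 - 1*2 = 2 - 2 = 0)
T(h, I) = -11 (T(h, I) = h*0 - 11 = 0 - 11 = -11)
-T(209, -123 - k(-19, -13)) = -1*(-11) = 11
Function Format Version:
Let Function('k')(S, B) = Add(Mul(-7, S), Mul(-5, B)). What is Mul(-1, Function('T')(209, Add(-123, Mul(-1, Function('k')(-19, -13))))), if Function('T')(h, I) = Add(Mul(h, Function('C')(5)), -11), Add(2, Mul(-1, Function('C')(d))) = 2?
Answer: 11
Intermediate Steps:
Function('C')(d) = 0 (Function('C')(d) = Add(2, Mul(-1, 2)) = Add(2, -2) = 0)
Function('T')(h, I) = -11 (Function('T')(h, I) = Add(Mul(h, 0), -11) = Add(0, -11) = -11)
Mul(-1, Function('T')(209, Add(-123, Mul(-1, Function('k')(-19, -13))))) = Mul(-1, -11) = 11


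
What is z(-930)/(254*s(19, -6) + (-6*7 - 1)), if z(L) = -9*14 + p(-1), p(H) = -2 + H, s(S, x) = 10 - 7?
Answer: -129/719 ≈ -0.17942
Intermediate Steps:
s(S, x) = 3
z(L) = -129 (z(L) = -9*14 + (-2 - 1) = -126 - 3 = -129)
z(-930)/(254*s(19, -6) + (-6*7 - 1)) = -129/(254*3 + (-6*7 - 1)) = -129/(762 + (-42 - 1)) = -129/(762 - 43) = -129/719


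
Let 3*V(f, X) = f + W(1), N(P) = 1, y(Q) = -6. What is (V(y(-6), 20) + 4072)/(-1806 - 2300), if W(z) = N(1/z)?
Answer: -12211/12318 ≈ -0.99131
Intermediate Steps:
W(z) = 1
V(f, X) = ⅓ + f/3 (V(f, X) = (f + 1)/3 = (1 + f)/3 = ⅓ + f/3)
(V(y(-6), 20) + 4072)/(-1806 - 2300) = ((⅓ + (⅓)*(-6)) + 4072)/(-1806 - 2300) = ((⅓ - 2) + 4072)/(-4106) = (-5/3 + 4072)*(-1/4106) = (12211/3)*(-1/4106) = -12211/12318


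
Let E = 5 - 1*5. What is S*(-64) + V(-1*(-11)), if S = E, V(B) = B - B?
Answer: 0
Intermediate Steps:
V(B) = 0
E = 0 (E = 5 - 5 = 0)
S = 0
S*(-64) + V(-1*(-11)) = 0*(-64) + 0 = 0 + 0 = 0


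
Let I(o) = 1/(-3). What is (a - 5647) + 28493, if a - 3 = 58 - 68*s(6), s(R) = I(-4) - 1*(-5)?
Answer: 67769/3 ≈ 22590.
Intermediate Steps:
I(o) = -⅓
s(R) = 14/3 (s(R) = -⅓ - 1*(-5) = -⅓ + 5 = 14/3)
a = -769/3 (a = 3 + (58 - 68*14/3) = 3 + (58 - 952/3) = 3 - 778/3 = -769/3 ≈ -256.33)
(a - 5647) + 28493 = (-769/3 - 5647) + 28493 = -17710/3 + 28493 = 67769/3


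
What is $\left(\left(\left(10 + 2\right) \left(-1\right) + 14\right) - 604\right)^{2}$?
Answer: $362404$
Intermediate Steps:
$\left(\left(\left(10 + 2\right) \left(-1\right) + 14\right) - 604\right)^{2} = \left(\left(12 \left(-1\right) + 14\right) - 604\right)^{2} = \left(\left(-12 + 14\right) - 604\right)^{2} = \left(2 - 604\right)^{2} = \left(-602\right)^{2} = 362404$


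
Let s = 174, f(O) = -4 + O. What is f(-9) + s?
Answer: 161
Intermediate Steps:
f(-9) + s = (-4 - 9) + 174 = -13 + 174 = 161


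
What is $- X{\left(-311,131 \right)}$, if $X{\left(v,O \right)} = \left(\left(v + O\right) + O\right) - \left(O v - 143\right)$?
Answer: $-40835$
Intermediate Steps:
$X{\left(v,O \right)} = 143 + v + 2 O - O v$ ($X{\left(v,O \right)} = \left(\left(O + v\right) + O\right) - \left(-143 + O v\right) = \left(v + 2 O\right) - \left(-143 + O v\right) = 143 + v + 2 O - O v$)
$- X{\left(-311,131 \right)} = - (143 - 311 + 2 \cdot 131 - 131 \left(-311\right)) = - (143 - 311 + 262 + 40741) = \left(-1\right) 40835 = -40835$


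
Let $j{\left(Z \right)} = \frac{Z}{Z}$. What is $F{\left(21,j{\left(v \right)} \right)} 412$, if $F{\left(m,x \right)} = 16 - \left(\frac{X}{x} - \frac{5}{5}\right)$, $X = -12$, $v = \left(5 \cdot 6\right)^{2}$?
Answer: $11948$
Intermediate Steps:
$v = 900$ ($v = 30^{2} = 900$)
$j{\left(Z \right)} = 1$
$F{\left(m,x \right)} = 17 + \frac{12}{x}$ ($F{\left(m,x \right)} = 16 - \left(- \frac{12}{x} - \frac{5}{5}\right) = 16 - \left(- \frac{12}{x} - 1\right) = 16 - \left(-1 - \frac{12}{x}\right) = 16 + \left(1 + \frac{12}{x}\right) = 17 + \frac{12}{x}$)
$F{\left(21,j{\left(v \right)} \right)} 412 = \left(17 + \frac{12}{1}\right) 412 = \left(17 + 12 \cdot 1\right) 412 = \left(17 + 12\right) 412 = 29 \cdot 412 = 11948$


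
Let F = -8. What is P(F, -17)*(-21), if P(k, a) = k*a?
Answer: -2856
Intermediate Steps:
P(k, a) = a*k
P(F, -17)*(-21) = -17*(-8)*(-21) = 136*(-21) = -2856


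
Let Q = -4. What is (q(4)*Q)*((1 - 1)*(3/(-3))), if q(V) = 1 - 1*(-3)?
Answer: 0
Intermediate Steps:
q(V) = 4 (q(V) = 1 + 3 = 4)
(q(4)*Q)*((1 - 1)*(3/(-3))) = (4*(-4))*((1 - 1)*(3/(-3))) = -0*3*(-1/3) = -0*(-1) = -16*0 = 0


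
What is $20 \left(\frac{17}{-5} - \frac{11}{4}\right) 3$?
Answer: $-369$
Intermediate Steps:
$20 \left(\frac{17}{-5} - \frac{11}{4}\right) 3 = 20 \left(17 \left(- \frac{1}{5}\right) - \frac{11}{4}\right) 3 = 20 \left(- \frac{17}{5} - \frac{11}{4}\right) 3 = 20 \left(- \frac{123}{20}\right) 3 = \left(-123\right) 3 = -369$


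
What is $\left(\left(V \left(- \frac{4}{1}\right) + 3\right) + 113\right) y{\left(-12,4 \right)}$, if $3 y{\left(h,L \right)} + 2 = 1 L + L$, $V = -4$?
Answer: $264$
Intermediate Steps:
$y{\left(h,L \right)} = - \frac{2}{3} + \frac{2 L}{3}$ ($y{\left(h,L \right)} = - \frac{2}{3} + \frac{1 L + L}{3} = - \frac{2}{3} + \frac{L + L}{3} = - \frac{2}{3} + \frac{2 L}{3}$)
$\left(\left(V \left(- \frac{4}{1}\right) + 3\right) + 113\right) y{\left(-12,4 \right)} = \left(\left(- 4 \left(- \frac{4}{1}\right) + 3\right) + 113\right) \left(- \frac{2}{3} + \frac{2}{3} \cdot 4\right) = \left(\left(- 4 \left(\left(-4\right) 1\right) + 3\right) + 113\right) \left(- \frac{2}{3} + \frac{8}{3}\right) = \left(\left(\left(-4\right) \left(-4\right) + 3\right) + 113\right) 2 = \left(\left(16 + 3\right) + 113\right) 2 = \left(19 + 113\right) 2 = 132 \cdot 2 = 264$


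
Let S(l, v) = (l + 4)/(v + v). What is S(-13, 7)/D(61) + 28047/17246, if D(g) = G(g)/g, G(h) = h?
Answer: 59361/60361 ≈ 0.98343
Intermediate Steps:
S(l, v) = (4 + l)/(2*v) (S(l, v) = (4 + l)/((2*v)) = (4 + l)*(1/(2*v)) = (4 + l)/(2*v))
D(g) = 1 (D(g) = g/g = 1)
S(-13, 7)/D(61) + 28047/17246 = ((½)*(4 - 13)/7)/1 + 28047/17246 = ((½)*(⅐)*(-9))*1 + 28047*(1/17246) = -9/14*1 + 28047/17246 = -9/14 + 28047/17246 = 59361/60361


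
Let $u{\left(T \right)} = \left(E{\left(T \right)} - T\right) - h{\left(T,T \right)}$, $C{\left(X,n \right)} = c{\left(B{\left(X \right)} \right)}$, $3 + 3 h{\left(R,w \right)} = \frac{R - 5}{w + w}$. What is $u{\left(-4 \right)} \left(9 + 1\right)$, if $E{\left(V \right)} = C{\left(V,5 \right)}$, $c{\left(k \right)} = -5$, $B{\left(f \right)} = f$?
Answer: $- \frac{15}{4} \approx -3.75$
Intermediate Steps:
$h{\left(R,w \right)} = -1 + \frac{-5 + R}{6 w}$ ($h{\left(R,w \right)} = -1 + \frac{\left(R - 5\right) \frac{1}{w + w}}{3} = -1 + \frac{\left(-5 + R\right) \frac{1}{2 w}}{3} = -1 + \frac{\frac{1}{2} \frac{1}{w} \left(-5 + R\right)}{3} = -1 + \frac{-5 + R}{6 w}$)
$C{\left(X,n \right)} = -5$
$E{\left(V \right)} = -5$
$u{\left(T \right)} = -5 - T - \frac{-5 - 5 T}{6 T}$ ($u{\left(T \right)} = \left(-5 - T\right) - \frac{-5 + T - 6 T}{6 T} = \left(-5 - T\right) - \frac{-5 - 5 T}{6 T} = -5 - T - \frac{-5 - 5 T}{6 T}$)
$u{\left(-4 \right)} \left(9 + 1\right) = \left(- \frac{25}{6} - -4 + \frac{5}{6 \left(-4\right)}\right) \left(9 + 1\right) = \left(- \frac{25}{6} + 4 + \frac{5}{6} \left(- \frac{1}{4}\right)\right) 10 = \left(- \frac{25}{6} + 4 - \frac{5}{24}\right) 10 = \left(- \frac{3}{8}\right) 10 = - \frac{15}{4}$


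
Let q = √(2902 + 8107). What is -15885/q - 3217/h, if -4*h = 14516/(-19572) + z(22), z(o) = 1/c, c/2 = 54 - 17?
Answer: -4659271176/263653 - 15885*√11009/11009 ≈ -17823.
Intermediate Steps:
c = 74 (c = 2*(54 - 17) = 2*37 = 74)
q = √11009 ≈ 104.92
z(o) = 1/74
h = 263653/1448328 (h = -(14516/(-19572) + 1/74)/4 = -(14516*(-1/19572) + 1/74)/4 = -(-3629/4893 + 1/74)/4 = -¼*(-263653/362082) = 263653/1448328 ≈ 0.18204)
-15885/q - 3217/h = -15885*√11009/11009 - 3217/263653/1448328 = -15885*√11009/11009 - 3217*1448328/263653 = -15885*√11009/11009 - 4659271176/263653 = -4659271176/263653 - 15885*√11009/11009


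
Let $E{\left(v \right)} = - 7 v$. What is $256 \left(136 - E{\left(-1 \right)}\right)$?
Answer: $33024$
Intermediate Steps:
$256 \left(136 - E{\left(-1 \right)}\right) = 256 \left(136 - \left(-7\right) \left(-1\right)\right) = 256 \left(136 - 7\right) = 256 \cdot 129 = 33024$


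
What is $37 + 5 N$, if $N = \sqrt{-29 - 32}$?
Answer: $37 + 5 i \sqrt{61} \approx 37.0 + 39.051 i$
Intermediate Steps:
$N = i \sqrt{61}$ ($N = \sqrt{-61} = i \sqrt{61} \approx 7.8102 i$)
$37 + 5 N = 37 + 5 i \sqrt{61}$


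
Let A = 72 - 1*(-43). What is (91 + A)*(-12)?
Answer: -2472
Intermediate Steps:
A = 115 (A = 72 + 43 = 115)
(91 + A)*(-12) = (91 + 115)*(-12) = 206*(-12) = -2472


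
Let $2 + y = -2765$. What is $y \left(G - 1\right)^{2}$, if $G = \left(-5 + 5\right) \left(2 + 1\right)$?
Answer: $-2767$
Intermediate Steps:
$G = 0$ ($G = 0 \cdot 3 = 0$)
$y = -2767$ ($y = -2 - 2765 = -2767$)
$y \left(G - 1\right)^{2} = - 2767 \left(0 - 1\right)^{2} = - 2767 \left(-1\right)^{2} = \left(-2767\right) 1 = -2767$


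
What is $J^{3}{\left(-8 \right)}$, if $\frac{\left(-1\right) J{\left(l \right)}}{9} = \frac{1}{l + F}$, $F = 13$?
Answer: $- \frac{729}{125} \approx -5.832$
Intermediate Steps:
$J{\left(l \right)} = - \frac{9}{13 + l}$ ($J{\left(l \right)} = - \frac{9}{l + 13} = - \frac{9}{13 + l}$)
$J^{3}{\left(-8 \right)} = \left(- \frac{9}{13 - 8}\right)^{3} = \left(- \frac{9}{5}\right)^{3} = - \frac{729}{125}$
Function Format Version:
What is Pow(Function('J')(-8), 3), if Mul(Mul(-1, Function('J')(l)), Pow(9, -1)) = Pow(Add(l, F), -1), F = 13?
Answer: Rational(-729, 125) ≈ -5.8320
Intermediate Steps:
Function('J')(l) = Mul(-9, Pow(Add(13, l), -1)) (Function('J')(l) = Mul(-9, Pow(Add(l, 13), -1)) = Mul(-9, Pow(Add(13, l), -1)))
Pow(Function('J')(-8), 3) = Pow(Mul(-9, Pow(Add(13, -8), -1)), 3) = Pow(Mul(-9, Pow(5, -1)), 3) = Pow(Mul(-9, Rational(1, 5)), 3) = Pow(Rational(-9, 5), 3) = Rational(-729, 125)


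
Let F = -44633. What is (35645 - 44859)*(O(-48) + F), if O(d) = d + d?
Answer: 412133006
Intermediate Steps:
O(d) = 2*d
(35645 - 44859)*(O(-48) + F) = (35645 - 44859)*(2*(-48) - 44633) = -9214*(-96 - 44633) = -9214*(-44729) = 412133006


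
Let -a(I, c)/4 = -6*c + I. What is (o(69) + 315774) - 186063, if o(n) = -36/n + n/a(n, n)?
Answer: 59666843/460 ≈ 1.2971e+5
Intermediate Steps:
a(I, c) = -4*I + 24*c (a(I, c) = -4*(-6*c + I) = -4*(I - 6*c) = -4*I + 24*c)
o(n) = 1/20 - 36/n (o(n) = -36/n + n/(-4*n + 24*n) = -36/n + n/((20*n)) = -36/n + n*(1/(20*n)) = -36/n + 1/20 = 1/20 - 36/n)
(o(69) + 315774) - 186063 = ((1/20)*(-720 + 69)/69 + 315774) - 186063 = ((1/20)*(1/69)*(-651) + 315774) - 186063 = (-217/460 + 315774) - 186063 = 145255823/460 - 186063 = 59666843/460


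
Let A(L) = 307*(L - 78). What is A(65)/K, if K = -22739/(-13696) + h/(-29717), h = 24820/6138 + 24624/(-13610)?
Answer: -33923875239748391040/14111776037099023 ≈ -2403.9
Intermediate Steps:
h = 46664522/20884545 (h = 24820*(1/6138) + 24624*(-1/13610) = 12410/3069 - 12312/6805 = 46664522/20884545 ≈ 2.2344)
A(L) = -23946 + 307*L (A(L) = 307*(-78 + L) = -23946 + 307*L)
K = 14111776037099023/8500094021485440 (K = -22739/(-13696) + (46664522/20884545)/(-29717) = -22739*(-1/13696) + (46664522/20884545)*(-1/29717) = 22739/13696 - 46664522/620626023765 = 14111776037099023/8500094021485440 ≈ 1.6602)
A(65)/K = (-23946 + 307*65)/(14111776037099023/8500094021485440) = (-23946 + 19955)*(8500094021485440/14111776037099023) = -3991*8500094021485440/14111776037099023 = -33923875239748391040/14111776037099023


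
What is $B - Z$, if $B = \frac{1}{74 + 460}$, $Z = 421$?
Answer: $- \frac{224813}{534} \approx -421.0$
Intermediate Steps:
$B = \frac{1}{534} \approx 0.0018727$
$B - Z = \frac{1}{534} - 421 = - \frac{224813}{534}$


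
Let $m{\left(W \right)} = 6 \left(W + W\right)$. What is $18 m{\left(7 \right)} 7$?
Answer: $10584$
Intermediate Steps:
$m{\left(W \right)} = 12 W$ ($m{\left(W \right)} = 6 \cdot 2 W = 12 W$)
$18 m{\left(7 \right)} 7 = 18 \cdot 12 \cdot 7 \cdot 7 = 18 \cdot 84 \cdot 7 = 1512 \cdot 7 = 10584$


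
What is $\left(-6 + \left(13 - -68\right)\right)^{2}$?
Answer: $5625$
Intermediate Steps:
$\left(-6 + \left(13 - -68\right)\right)^{2} = \left(-6 + \left(13 + 68\right)\right)^{2} = \left(-6 + 81\right)^{2} = 75^{2} = 5625$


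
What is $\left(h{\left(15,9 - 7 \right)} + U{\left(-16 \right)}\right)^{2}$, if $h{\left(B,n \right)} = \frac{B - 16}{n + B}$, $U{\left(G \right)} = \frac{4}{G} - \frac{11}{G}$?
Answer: $\frac{10609}{73984} \approx 0.1434$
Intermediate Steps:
$U{\left(G \right)} = - \frac{7}{G}$
$h{\left(B,n \right)} = \frac{-16 + B}{B + n}$
$\left(h{\left(15,9 - 7 \right)} + U{\left(-16 \right)}\right)^{2} = \left(\frac{-16 + 15}{15 + \left(9 - 7\right)} - \frac{7}{-16}\right)^{2} = \left(\frac{1}{15 + 2} \left(-1\right) - - \frac{7}{16}\right)^{2} = \left(\frac{1}{17} \left(-1\right) + \frac{7}{16}\right)^{2} = \left(- \frac{1}{17} + \frac{7}{16}\right)^{2} = \left(\frac{103}{272}\right)^{2} = \frac{10609}{73984}$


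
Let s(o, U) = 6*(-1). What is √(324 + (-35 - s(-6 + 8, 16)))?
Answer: √295 ≈ 17.176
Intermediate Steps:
s(o, U) = -6
√(324 + (-35 - s(-6 + 8, 16))) = √(324 + (-35 - 1*(-6))) = √(324 + (-35 + 6)) = √(324 - 29) = √295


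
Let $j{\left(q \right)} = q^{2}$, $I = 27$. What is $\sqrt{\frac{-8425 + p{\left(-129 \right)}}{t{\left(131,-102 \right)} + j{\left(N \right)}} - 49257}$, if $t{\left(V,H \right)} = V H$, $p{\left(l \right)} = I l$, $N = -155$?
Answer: $\frac{i \sqrt{5600626645237}}{10663} \approx 221.94 i$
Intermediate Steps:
$p{\left(l \right)} = 27 l$
$t{\left(V,H \right)} = H V$
$\sqrt{\frac{-8425 + p{\left(-129 \right)}}{t{\left(131,-102 \right)} + j{\left(N \right)}} - 49257} = \sqrt{\frac{-8425 + 27 \left(-129\right)}{\left(-102\right) 131 + \left(-155\right)^{2}} - 49257} = \sqrt{\frac{-8425 - 3483}{-13362 + 24025} - 49257} = \sqrt{- \frac{11908}{10663} - 49257} = \sqrt{- \frac{525239299}{10663}} = \frac{i \sqrt{5600626645237}}{10663}$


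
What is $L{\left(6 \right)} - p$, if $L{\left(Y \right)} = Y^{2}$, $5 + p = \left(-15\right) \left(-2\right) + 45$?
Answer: $-34$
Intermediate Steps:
$p = 70$ ($p = -5 + \left(\left(-15\right) \left(-2\right) + 45\right) = -5 + \left(30 + 45\right) = -5 + 75 = 70$)
$L{\left(6 \right)} - p = 6^{2} - 70 = 36 - 70 = -34$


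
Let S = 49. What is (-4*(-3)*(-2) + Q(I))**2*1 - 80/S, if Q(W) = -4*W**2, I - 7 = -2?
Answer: 753344/49 ≈ 15374.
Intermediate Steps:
I = 5 (I = 7 - 2 = 5)
(-4*(-3)*(-2) + Q(I))**2*1 - 80/S = (-4*(-3)*(-2) - 4*5**2)**2*1 - 80/49 = (12*(-2) - 4*25)**2*1 - 80*1/49 = (-24 - 100)**2*1 - 80/49 = (-124)**2*1 - 80/49 = 15376*1 - 80/49 = 15376 - 80/49 = 753344/49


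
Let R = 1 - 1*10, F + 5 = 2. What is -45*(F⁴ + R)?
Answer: -3240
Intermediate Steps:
F = -3 (F = -5 + 2 = -3)
R = -9 (R = 1 - 10 = -9)
-45*(F⁴ + R) = -45*((-3)⁴ - 9) = -45*(81 - 9) = -45*72 = -3240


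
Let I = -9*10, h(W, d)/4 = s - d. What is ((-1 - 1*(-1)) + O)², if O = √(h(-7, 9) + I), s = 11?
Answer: -82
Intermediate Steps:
h(W, d) = 44 - 4*d (h(W, d) = 4*(11 - d) = 44 - 4*d)
I = -90
O = I*√82 (O = √((44 - 4*9) - 90) = √((44 - 36) - 90) = √(8 - 90) = √(-82) = I*√82 ≈ 9.0554*I)
((-1 - 1*(-1)) + O)² = ((-1 - 1*(-1)) + I*√82)² = ((-1 + 1) + I*√82)² = (0 + I*√82)² = (I*√82)² = -82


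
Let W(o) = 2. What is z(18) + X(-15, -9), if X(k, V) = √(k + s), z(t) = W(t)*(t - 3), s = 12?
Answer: 30 + I*√3 ≈ 30.0 + 1.732*I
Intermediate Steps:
z(t) = -6 + 2*t (z(t) = 2*(t - 3) = 2*(-3 + t) = -6 + 2*t)
X(k, V) = √(12 + k) (X(k, V) = √(k + 12) = √(12 + k))
z(18) + X(-15, -9) = (-6 + 2*18) + √(12 - 15) = (-6 + 36) + √(-3) = 30 + I*√3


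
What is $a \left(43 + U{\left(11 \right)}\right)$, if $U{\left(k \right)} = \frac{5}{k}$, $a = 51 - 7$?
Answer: $1912$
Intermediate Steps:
$a = 44$ ($a = 51 - 7 = 44$)
$a \left(43 + U{\left(11 \right)}\right) = 44 \left(43 + \frac{5}{11}\right) = 44 \cdot \frac{478}{11} = 1912$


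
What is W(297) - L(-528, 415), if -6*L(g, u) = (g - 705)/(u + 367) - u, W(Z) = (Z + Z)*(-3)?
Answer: -8686907/4692 ≈ -1851.4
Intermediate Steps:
W(Z) = -6*Z (W(Z) = (2*Z)*(-3) = -6*Z)
L(g, u) = u/6 - (-705 + g)/(6*(367 + u)) (L(g, u) = -((g - 705)/(u + 367) - u)/6 = -((-705 + g)/(367 + u) - u)/6 = -(-u + (-705 + g)/(367 + u))/6 = u/6 - (-705 + g)/(6*(367 + u)))
W(297) - L(-528, 415) = -6*297 - (705 + 415**2 - 1*(-528) + 367*415)/(6*(367 + 415)) = -1782 - (705 + 172225 + 528 + 152305)/(6*782) = -1782 - 325763/(6*782) = -1782 - 1*325763/4692 = -1782 - 325763/4692 = -8686907/4692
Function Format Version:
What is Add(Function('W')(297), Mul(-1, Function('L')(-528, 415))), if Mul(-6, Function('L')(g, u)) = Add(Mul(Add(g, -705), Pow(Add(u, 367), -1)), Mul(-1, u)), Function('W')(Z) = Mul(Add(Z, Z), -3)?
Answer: Rational(-8686907, 4692) ≈ -1851.4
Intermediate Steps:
Function('W')(Z) = Mul(-6, Z) (Function('W')(Z) = Mul(Mul(2, Z), -3) = Mul(-6, Z))
Function('L')(g, u) = Add(Mul(Rational(1, 6), u), Mul(Rational(-1, 6), Pow(Add(367, u), -1), Add(-705, g))) (Function('L')(g, u) = Mul(Rational(-1, 6), Add(Mul(Add(g, -705), Pow(Add(u, 367), -1)), Mul(-1, u))) = Mul(Rational(-1, 6), Add(Mul(Add(-705, g), Pow(Add(367, u), -1)), Mul(-1, u))) = Mul(Rational(-1, 6), Add(Mul(Pow(Add(367, u), -1), Add(-705, g)), Mul(-1, u))) = Mul(Rational(-1, 6), Add(Mul(-1, u), Mul(Pow(Add(367, u), -1), Add(-705, g)))) = Add(Mul(Rational(1, 6), u), Mul(Rational(-1, 6), Pow(Add(367, u), -1), Add(-705, g))))
Add(Function('W')(297), Mul(-1, Function('L')(-528, 415))) = Add(Mul(-6, 297), Mul(-1, Mul(Rational(1, 6), Pow(Add(367, 415), -1), Add(705, Pow(415, 2), Mul(-1, -528), Mul(367, 415))))) = Add(-1782, Mul(-1, Mul(Rational(1, 6), Pow(782, -1), Add(705, 172225, 528, 152305)))) = Add(-1782, Mul(-1, Mul(Rational(1, 6), Rational(1, 782), 325763))) = Add(-1782, Mul(-1, Rational(325763, 4692))) = Add(-1782, Rational(-325763, 4692)) = Rational(-8686907, 4692)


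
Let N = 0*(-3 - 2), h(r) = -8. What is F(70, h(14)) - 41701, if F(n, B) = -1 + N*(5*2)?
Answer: -41702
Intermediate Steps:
N = 0 (N = 0*(-5) = 0)
F(n, B) = -1 (F(n, B) = -1 + 0*(5*2) = -1 + 0*10 = -1 + 0 = -1)
F(70, h(14)) - 41701 = -1 - 41701 = -41702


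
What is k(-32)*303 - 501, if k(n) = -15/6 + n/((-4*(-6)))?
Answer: -3325/2 ≈ -1662.5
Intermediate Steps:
k(n) = -5/2 + n/24 (k(n) = -15*⅙ + n/24 = -5/2 + n*(1/24) = -5/2 + n/24)
k(-32)*303 - 501 = (-5/2 + (1/24)*(-32))*303 - 501 = (-5/2 - 4/3)*303 - 501 = -23/6*303 - 501 = -2323/2 - 501 = -3325/2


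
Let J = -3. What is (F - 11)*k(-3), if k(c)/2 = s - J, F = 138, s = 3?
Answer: 1524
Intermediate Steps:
k(c) = 12 (k(c) = 2*(3 - 1*(-3)) = 2*(3 + 3) = 2*6 = 12)
(F - 11)*k(-3) = (138 - 11)*12 = 127*12 = 1524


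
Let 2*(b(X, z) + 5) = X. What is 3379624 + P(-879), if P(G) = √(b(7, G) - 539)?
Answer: 3379624 + I*√2162/2 ≈ 3.3796e+6 + 23.249*I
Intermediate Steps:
b(X, z) = -5 + X/2
P(G) = I*√2162/2 (P(G) = √((-5 + (½)*7) - 539) = √((-5 + 7/2) - 539) = √(-3/2 - 539) = √(-1081/2) = I*√2162/2)
3379624 + P(-879) = 3379624 + I*√2162/2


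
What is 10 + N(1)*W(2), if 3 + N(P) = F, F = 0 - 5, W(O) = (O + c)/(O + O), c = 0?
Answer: 6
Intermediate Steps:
W(O) = 1/2 (W(O) = (O + 0)/(O + O) = O/((2*O)) = O*(1/(2*O)) = 1/2)
F = -5
N(P) = -8 (N(P) = -3 - 5 = -8)
10 + N(1)*W(2) = 10 - 8*1/2 = 10 - 4 = 6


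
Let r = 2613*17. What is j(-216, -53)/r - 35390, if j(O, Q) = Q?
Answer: -1572059243/44421 ≈ -35390.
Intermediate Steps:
r = 44421
j(-216, -53)/r - 35390 = -53/44421 - 35390 = -1572059243/44421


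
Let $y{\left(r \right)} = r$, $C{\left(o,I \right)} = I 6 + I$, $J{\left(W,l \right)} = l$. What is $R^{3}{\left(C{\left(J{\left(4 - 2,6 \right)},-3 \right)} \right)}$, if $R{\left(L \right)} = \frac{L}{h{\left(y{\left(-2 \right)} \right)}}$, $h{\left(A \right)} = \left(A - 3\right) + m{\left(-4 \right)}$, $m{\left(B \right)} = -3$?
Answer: $\frac{9261}{512} \approx 18.088$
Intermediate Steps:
$C{\left(o,I \right)} = 7 I$ ($C{\left(o,I \right)} = 6 I + I = 7 I$)
$h{\left(A \right)} = -6 + A$ ($h{\left(A \right)} = \left(A - 3\right) - 3 = \left(-3 + A\right) - 3 = -6 + A$)
$R{\left(L \right)} = - \frac{L}{8}$ ($R{\left(L \right)} = \frac{L}{-6 - 2} = \frac{L}{-8} = L \left(- \frac{1}{8}\right) = - \frac{L}{8}$)
$R^{3}{\left(C{\left(J{\left(4 - 2,6 \right)},-3 \right)} \right)} = \left(- \frac{7 \left(-3\right)}{8}\right)^{3} = \left(\left(- \frac{1}{8}\right) \left(-21\right)\right)^{3} = \left(\frac{21}{8}\right)^{3} = \frac{9261}{512}$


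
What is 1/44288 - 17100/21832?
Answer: -94662871/120861952 ≈ -0.78323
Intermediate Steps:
1/44288 - 17100/21832 = 1/44288 - 1*4275/5458 = 1/44288 - 4275/5458 = -94662871/120861952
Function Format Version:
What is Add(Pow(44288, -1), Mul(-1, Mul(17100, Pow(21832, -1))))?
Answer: Rational(-94662871, 120861952) ≈ -0.78323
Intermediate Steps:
Add(Pow(44288, -1), Mul(-1, Mul(17100, Pow(21832, -1)))) = Add(Rational(1, 44288), Mul(-1, Mul(17100, Rational(1, 21832)))) = Add(Rational(1, 44288), Mul(-1, Rational(4275, 5458))) = Add(Rational(1, 44288), Rational(-4275, 5458)) = Rational(-94662871, 120861952)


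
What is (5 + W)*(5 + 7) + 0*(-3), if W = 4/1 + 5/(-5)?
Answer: 96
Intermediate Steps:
W = 3 (W = 4*1 + 5*(-⅕) = 4 - 1 = 3)
(5 + W)*(5 + 7) + 0*(-3) = (5 + 3)*(5 + 7) + 0*(-3) = 8*12 + 0 = 96 + 0 = 96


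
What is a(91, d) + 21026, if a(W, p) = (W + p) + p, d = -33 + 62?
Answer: 21175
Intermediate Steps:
d = 29
a(W, p) = W + 2*p
a(91, d) + 21026 = (91 + 2*29) + 21026 = (91 + 58) + 21026 = 149 + 21026 = 21175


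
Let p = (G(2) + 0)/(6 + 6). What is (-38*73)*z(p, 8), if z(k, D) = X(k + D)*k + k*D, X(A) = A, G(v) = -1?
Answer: 264917/72 ≈ 3679.4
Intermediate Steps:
p = -1/12 (p = (-1 + 0)/(6 + 6) = -1/12 ≈ -0.083333)
z(k, D) = D*k + k*(D + k) (z(k, D) = (k + D)*k + k*D = (D + k)*k + D*k = k*(D + k) + D*k = D*k + k*(D + k))
(-38*73)*z(p, 8) = (-38*73)*(-(-1/12 + 2*8)/12) = -(-1387)*(-1/12 + 16)/6 = -(-1387)*191/(6*12) = -2774*(-191/144) = 264917/72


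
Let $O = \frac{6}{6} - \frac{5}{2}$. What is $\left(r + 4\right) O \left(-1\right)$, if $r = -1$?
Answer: $\frac{9}{2} \approx 4.5$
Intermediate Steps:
$O = - \frac{3}{2}$ ($O = 6 \cdot \frac{1}{6} - \frac{5}{2} = 1 - \frac{5}{2} = - \frac{3}{2} \approx -1.5$)
$\left(r + 4\right) O \left(-1\right) = \left(-1 + 4\right) \left(- \frac{3}{2}\right) \left(-1\right) = 3 \left(- \frac{3}{2}\right) \left(-1\right) = \left(- \frac{9}{2}\right) \left(-1\right) = \frac{9}{2}$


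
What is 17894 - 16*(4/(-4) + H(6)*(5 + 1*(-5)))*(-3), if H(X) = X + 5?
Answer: 17846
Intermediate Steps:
H(X) = 5 + X
17894 - 16*(4/(-4) + H(6)*(5 + 1*(-5)))*(-3) = 17894 - 16*(4/(-4) + (5 + 6)*(5 + 1*(-5)))*(-3) = 17894 - 16*(4*(-¼) + 11*(5 - 5))*(-3) = 17894 - 16*(-1 + 11*0)*(-3) = 17894 - 16*(-1 + 0)*(-3) = 17894 - 16*(-1)*(-3) = 17894 + 16*(-3) = 17894 - 48 = 17846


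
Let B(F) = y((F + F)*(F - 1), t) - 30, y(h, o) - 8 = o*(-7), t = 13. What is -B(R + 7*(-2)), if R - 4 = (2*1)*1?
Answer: 113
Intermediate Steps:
R = 6 (R = 4 + (2*1)*1 = 4 + 2*1 = 4 + 2 = 6)
y(h, o) = 8 - 7*o (y(h, o) = 8 + o*(-7) = 8 - 7*o)
B(F) = -113 (B(F) = (8 - 7*13) - 30 = (8 - 91) - 30 = -83 - 30 = -113)
-B(R + 7*(-2)) = -1*(-113) = 113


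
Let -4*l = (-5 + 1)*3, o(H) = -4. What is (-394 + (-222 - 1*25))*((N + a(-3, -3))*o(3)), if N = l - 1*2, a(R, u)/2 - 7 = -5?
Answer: 12820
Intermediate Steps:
l = 3 (l = -(-5 + 1)*3/4 = -(-1)*3 = -1/4*(-12) = 3)
a(R, u) = 4 (a(R, u) = 14 + 2*(-5) = 14 - 10 = 4)
N = 1 (N = 3 - 1*2 = 3 - 2 = 1)
(-394 + (-222 - 1*25))*((N + a(-3, -3))*o(3)) = (-394 + (-222 - 1*25))*((1 + 4)*(-4)) = (-394 + (-222 - 25))*(5*(-4)) = (-394 - 247)*(-20) = -641*(-20) = 12820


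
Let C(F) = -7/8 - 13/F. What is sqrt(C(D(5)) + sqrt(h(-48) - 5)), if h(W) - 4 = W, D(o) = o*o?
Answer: sqrt(-558 + 2800*I)/20 ≈ 1.6945 + 2.0655*I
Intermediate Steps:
D(o) = o**2
h(W) = 4 + W
C(F) = -7/8 - 13/F (C(F) = -7*1/8 - 13/F = -7/8 - 13/F)
sqrt(C(D(5)) + sqrt(h(-48) - 5)) = sqrt((-7/8 - 13/(5**2)) + sqrt((4 - 48) - 5)) = sqrt((-7/8 - 13/25) + sqrt(-44 - 5)) = sqrt((-7/8 - 13*1/25) + sqrt(-49)) = sqrt((-7/8 - 13/25) + 7*I) = sqrt(-279/200 + 7*I)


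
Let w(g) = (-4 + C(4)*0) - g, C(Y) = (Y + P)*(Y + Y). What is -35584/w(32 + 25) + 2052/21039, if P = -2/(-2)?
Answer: 249592316/427793 ≈ 583.44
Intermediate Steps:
P = 1 (P = -2*(-½) = 1)
C(Y) = 2*Y*(1 + Y) (C(Y) = (Y + 1)*(Y + Y) = (1 + Y)*(2*Y) = 2*Y*(1 + Y))
w(g) = -4 - g (w(g) = (-4 + (2*4*(1 + 4))*0) - g = (-4 + (2*4*5)*0) - g = (-4 + 40*0) - g = (-4 + 0) - g = -4 - g)
-35584/w(32 + 25) + 2052/21039 = -35584/(-4 - (32 + 25)) + 2052/21039 = -35584/(-4 - 1*57) + 2052*(1/21039) = -35584/(-4 - 57) + 684/7013 = -35584/(-61) + 684/7013 = -35584*(-1/61) + 684/7013 = 35584/61 + 684/7013 = 249592316/427793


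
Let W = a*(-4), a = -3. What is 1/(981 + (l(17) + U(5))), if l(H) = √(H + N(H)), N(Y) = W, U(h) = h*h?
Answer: 1006/1012007 - √29/1012007 ≈ 0.00098874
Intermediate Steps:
U(h) = h²
W = 12 (W = -3*(-4) = 12)
N(Y) = 12
l(H) = √(12 + H) (l(H) = √(H + 12) = √(12 + H))
1/(981 + (l(17) + U(5))) = 1/(981 + (√(12 + 17) + 5²)) = 1/(981 + (√29 + 25)) = 1/(981 + (25 + √29)) = 1/(1006 + √29)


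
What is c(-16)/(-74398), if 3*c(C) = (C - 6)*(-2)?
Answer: -22/111597 ≈ -0.00019714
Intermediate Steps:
c(C) = 4 - 2*C/3 (c(C) = ((C - 6)*(-2))/3 = ((-6 + C)*(-2))/3 = (12 - 2*C)/3 = 4 - 2*C/3)
c(-16)/(-74398) = (4 - ⅔*(-16))/(-74398) = (4 + 32/3)*(-1/74398) = (44/3)*(-1/74398) = -22/111597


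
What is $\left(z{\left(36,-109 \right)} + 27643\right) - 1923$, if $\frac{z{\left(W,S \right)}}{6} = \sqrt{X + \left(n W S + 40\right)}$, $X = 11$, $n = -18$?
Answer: $25720 + 6 \sqrt{70683} \approx 27315.0$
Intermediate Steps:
$z{\left(W,S \right)} = 6 \sqrt{51 - 18 S W}$ ($z{\left(W,S \right)} = 6 \sqrt{11 + \left(- 18 W S + 40\right)} = 6 \sqrt{11 - \left(-40 + 18 S W\right)} = 6 \sqrt{51 - 18 S W}$)
$\left(z{\left(36,-109 \right)} + 27643\right) - 1923 = \left(6 \sqrt{51 - \left(-1962\right) 36} + 27643\right) - 1923 = \left(6 \sqrt{51 + 70632} + 27643\right) - 1923 = \left(6 \sqrt{70683} + 27643\right) - 1923 = \left(27643 + 6 \sqrt{70683}\right) - 1923 = 25720 + 6 \sqrt{70683}$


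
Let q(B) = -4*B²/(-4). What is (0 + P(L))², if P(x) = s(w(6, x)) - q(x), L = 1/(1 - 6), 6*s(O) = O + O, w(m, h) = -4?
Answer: 10609/5625 ≈ 1.8860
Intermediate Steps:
s(O) = O/3 (s(O) = (O + O)/6 = (2*O)/6 = O/3)
L = -⅕ (L = 1/(-5) = -⅕ ≈ -0.20000)
q(B) = B² (q(B) = -4*B²*(-¼) = B²)
P(x) = -4/3 - x² (P(x) = (⅓)*(-4) - x² = -4/3 - x²)
(0 + P(L))² = (0 + (-4/3 - (-⅕)²))² = (0 + (-4/3 - 1*1/25))² = (0 + (-4/3 - 1/25))² = (0 - 103/75)² = (-103/75)² = 10609/5625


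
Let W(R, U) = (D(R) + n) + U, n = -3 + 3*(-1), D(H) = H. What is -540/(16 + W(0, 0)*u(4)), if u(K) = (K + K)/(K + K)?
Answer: -54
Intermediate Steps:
n = -6 (n = -3 - 3 = -6)
W(R, U) = -6 + R + U (W(R, U) = (R - 6) + U = (-6 + R) + U = -6 + R + U)
u(K) = 1 (u(K) = (2*K)/((2*K)) = (2*K)*(1/(2*K)) = 1)
-540/(16 + W(0, 0)*u(4)) = -540/(16 + (-6 + 0 + 0)*1) = -540/(16 - 6*1) = -540/(16 - 6) = -540/10 = -540*⅒ = -54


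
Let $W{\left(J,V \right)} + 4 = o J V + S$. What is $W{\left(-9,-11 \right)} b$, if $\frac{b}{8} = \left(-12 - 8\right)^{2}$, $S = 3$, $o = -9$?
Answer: $-2854400$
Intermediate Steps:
$b = 3200$ ($b = 8 \left(-12 - 8\right)^{2} = 8 \left(-20\right)^{2} = 8 \cdot 400 = 3200$)
$W{\left(J,V \right)} = -1 - 9 J V$ ($W{\left(J,V \right)} = -4 + \left(- 9 J V + 3\right) = -4 - \left(-3 + 9 J V\right) = -1 - 9 J V$)
$W{\left(-9,-11 \right)} b = \left(-1 - \left(-81\right) \left(-11\right)\right) 3200 = \left(-1 - 891\right) 3200 = \left(-892\right) 3200 = -2854400$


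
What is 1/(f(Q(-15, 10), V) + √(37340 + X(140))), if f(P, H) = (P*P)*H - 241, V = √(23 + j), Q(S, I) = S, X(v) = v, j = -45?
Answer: 1/(-241 + 2*√9370 + 225*I*√22) ≈ -4.2475e-5 - 0.00094565*I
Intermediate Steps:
V = I*√22 (V = √(23 - 45) = √(-22) = I*√22 ≈ 4.6904*I)
f(P, H) = -241 + H*P² (f(P, H) = P²*H - 241 = H*P² - 241 = -241 + H*P²)
1/(f(Q(-15, 10), V) + √(37340 + X(140))) = 1/((-241 + (I*√22)*(-15)²) + √(37340 + 140)) = 1/((-241 + (I*√22)*225) + √37480) = 1/((-241 + 225*I*√22) + 2*√9370) = 1/(-241 + 2*√9370 + 225*I*√22)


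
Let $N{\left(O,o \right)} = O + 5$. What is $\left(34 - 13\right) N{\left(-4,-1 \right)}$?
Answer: $21$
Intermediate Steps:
$N{\left(O,o \right)} = 5 + O$
$\left(34 - 13\right) N{\left(-4,-1 \right)} = \left(34 - 13\right) \left(5 - 4\right) = 21 \cdot 1 = 21$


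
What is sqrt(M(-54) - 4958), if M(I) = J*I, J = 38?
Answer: I*sqrt(7010) ≈ 83.726*I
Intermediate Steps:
M(I) = 38*I
sqrt(M(-54) - 4958) = sqrt(38*(-54) - 4958) = sqrt(-2052 - 4958) = sqrt(-7010) = I*sqrt(7010)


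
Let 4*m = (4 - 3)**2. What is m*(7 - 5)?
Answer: 1/2 ≈ 0.50000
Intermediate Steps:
m = 1/4 (m = (4 - 3)**2/4 = (1/4)*1**2 = (1/4)*1 = 1/4 ≈ 0.25000)
m*(7 - 5) = (7 - 5)/4 = (1/4)*2 = 1/2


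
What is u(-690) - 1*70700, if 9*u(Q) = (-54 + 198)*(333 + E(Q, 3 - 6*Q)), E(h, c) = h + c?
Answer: -10124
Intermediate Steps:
E(h, c) = c + h
u(Q) = 5376 - 80*Q (u(Q) = ((-54 + 198)*(333 + ((3 - 6*Q) + Q)))/9 = (144*(333 + ((3 - 6*Q) + Q)))/9 = (144*(333 + (3 - 5*Q)))/9 = (144*(336 - 5*Q))/9 = (48384 - 720*Q)/9 = 5376 - 80*Q)
u(-690) - 1*70700 = (5376 - 80*(-690)) - 1*70700 = (5376 + 55200) - 70700 = 60576 - 70700 = -10124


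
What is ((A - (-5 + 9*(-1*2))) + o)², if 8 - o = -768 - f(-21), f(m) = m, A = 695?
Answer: 2169729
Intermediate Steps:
o = 755 (o = 8 - (-768 - 1*(-21)) = 8 - (-768 + 21) = 8 - 1*(-747) = 8 + 747 = 755)
((A - (-5 + 9*(-1*2))) + o)² = ((695 - (-5 + 9*(-1*2))) + 755)² = ((695 - (-5 + 9*(-2))) + 755)² = ((695 - (-5 - 18)) + 755)² = ((695 - 1*(-23)) + 755)² = ((695 + 23) + 755)² = (718 + 755)² = 1473² = 2169729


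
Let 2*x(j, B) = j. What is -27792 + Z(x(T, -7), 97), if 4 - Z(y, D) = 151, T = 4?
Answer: -27939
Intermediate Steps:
x(j, B) = j/2
Z(y, D) = -147 (Z(y, D) = 4 - 1*151 = 4 - 151 = -147)
-27792 + Z(x(T, -7), 97) = -27792 - 147 = -27939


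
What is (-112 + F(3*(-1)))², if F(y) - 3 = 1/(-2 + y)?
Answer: 298116/25 ≈ 11925.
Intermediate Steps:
F(y) = 3 + 1/(-2 + y)
(-112 + F(3*(-1)))² = (-112 + (-5 + 3*(3*(-1)))/(-2 + 3*(-1)))² = (-112 + (-5 + 3*(-3))/(-2 - 3))² = (-112 + (-5 - 9)/(-5))² = (-112 - ⅕*(-14))² = (-112 + 14/5)² = (-546/5)² = 298116/25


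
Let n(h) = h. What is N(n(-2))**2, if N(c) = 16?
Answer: 256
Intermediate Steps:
N(n(-2))**2 = 16**2 = 256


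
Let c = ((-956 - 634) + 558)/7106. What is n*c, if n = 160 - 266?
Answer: 54696/3553 ≈ 15.394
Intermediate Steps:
n = -106
c = -516/3553 (c = (-1590 + 558)*(1/7106) = -1032*1/7106 = -516/3553 ≈ -0.14523)
n*c = -106*(-516/3553) = 54696/3553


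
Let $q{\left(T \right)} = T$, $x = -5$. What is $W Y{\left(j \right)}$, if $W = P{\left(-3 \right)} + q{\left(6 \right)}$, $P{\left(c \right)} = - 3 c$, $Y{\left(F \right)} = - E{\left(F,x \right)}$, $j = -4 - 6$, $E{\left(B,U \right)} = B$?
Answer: $150$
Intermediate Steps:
$j = -10$
$Y{\left(F \right)} = - F$
$W = 15$ ($W = \left(-3\right) \left(-3\right) + 6 = 9 + 6 = 15$)
$W Y{\left(j \right)} = 15 \left(\left(-1\right) \left(-10\right)\right) = 15 \cdot 10 = 150$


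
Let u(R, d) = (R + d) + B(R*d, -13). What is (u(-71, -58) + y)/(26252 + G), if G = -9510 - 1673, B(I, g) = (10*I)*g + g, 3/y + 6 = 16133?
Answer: -2878572737/81005921 ≈ -35.535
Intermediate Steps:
y = 3/16127 (y = 3/(-6 + 16133) = 3/16127 ≈ 0.00018602)
B(I, g) = g + 10*I*g (B(I, g) = 10*I*g + g = g + 10*I*g)
G = -11183
u(R, d) = -13 + R + d - 130*R*d (u(R, d) = (R + d) - 13*(1 + 10*(R*d)) = (R + d) - 13*(1 + 10*R*d) = (R + d) + (-13 - 130*R*d) = -13 + R + d - 130*R*d)
(u(-71, -58) + y)/(26252 + G) = ((-13 - 71 - 58 - 130*(-71)*(-58)) + 3/16127)/(26252 - 11183) = ((-13 - 71 - 58 - 535340) + 3/16127)/15069 = (-535482 + 3/16127)*(1/15069) = -8635718211/16127*1/15069 = -2878572737/81005921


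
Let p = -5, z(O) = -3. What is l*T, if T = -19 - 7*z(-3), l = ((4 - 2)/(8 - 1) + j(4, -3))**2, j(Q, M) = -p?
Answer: 2738/49 ≈ 55.878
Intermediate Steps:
j(Q, M) = 5 (j(Q, M) = -1*(-5) = 5)
l = 1369/49 (l = ((4 - 2)/(8 - 1) + 5)**2 = (2/7 + 5)**2 = (37/7)**2 = 1369/49 ≈ 27.939)
T = 2 (T = -19 - 7*(-3) = -19 + 21 = 2)
l*T = (1369/49)*2 = 2738/49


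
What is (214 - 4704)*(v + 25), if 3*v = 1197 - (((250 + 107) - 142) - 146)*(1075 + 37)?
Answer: 112932480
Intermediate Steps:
v = -25177 (v = (1197 - (((250 + 107) - 142) - 146)*(1075 + 37))/3 = (1197 - ((357 - 142) - 146)*1112)/3 = (1197 - (215 - 146)*1112)/3 = (1197 - 69*1112)/3 = (1197 - 1*76728)/3 = (1197 - 76728)/3 = (⅓)*(-75531) = -25177)
(214 - 4704)*(v + 25) = (214 - 4704)*(-25177 + 25) = -4490*(-25152) = 112932480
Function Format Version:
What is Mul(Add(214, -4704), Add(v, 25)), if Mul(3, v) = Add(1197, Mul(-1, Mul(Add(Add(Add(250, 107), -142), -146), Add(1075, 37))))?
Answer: 112932480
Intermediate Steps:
v = -25177 (v = Mul(Rational(1, 3), Add(1197, Mul(-1, Mul(Add(Add(Add(250, 107), -142), -146), Add(1075, 37))))) = Mul(Rational(1, 3), Add(1197, Mul(-1, Mul(Add(Add(357, -142), -146), 1112)))) = Mul(Rational(1, 3), Add(1197, Mul(-1, Mul(Add(215, -146), 1112)))) = Mul(Rational(1, 3), Add(1197, Mul(-1, Mul(69, 1112)))) = Mul(Rational(1, 3), Add(1197, Mul(-1, 76728))) = Mul(Rational(1, 3), Add(1197, -76728)) = Mul(Rational(1, 3), -75531) = -25177)
Mul(Add(214, -4704), Add(v, 25)) = Mul(Add(214, -4704), Add(-25177, 25)) = Mul(-4490, -25152) = 112932480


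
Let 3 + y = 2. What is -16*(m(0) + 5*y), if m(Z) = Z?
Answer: 80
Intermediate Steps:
y = -1 (y = -3 + 2 = -1)
-16*(m(0) + 5*y) = -16*(0 + 5*(-1)) = -16*(0 - 5) = -16*(-5) = 80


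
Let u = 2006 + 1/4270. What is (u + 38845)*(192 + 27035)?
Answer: 4749308283017/4270 ≈ 1.1123e+9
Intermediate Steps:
u = 8565621/4270 (u = 2006 + 1/4270 = 8565621/4270 ≈ 2006.0)
(u + 38845)*(192 + 27035) = (8565621/4270 + 38845)*(192 + 27035) = (174433771/4270)*27227 = 4749308283017/4270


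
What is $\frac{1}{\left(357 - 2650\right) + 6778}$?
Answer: $\frac{1}{4485} \approx 0.00022297$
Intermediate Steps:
$\frac{1}{\left(357 - 2650\right) + 6778} = \frac{1}{-2293 + 6778} = \frac{1}{4485}$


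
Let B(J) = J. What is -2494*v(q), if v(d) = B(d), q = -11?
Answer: 27434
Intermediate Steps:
v(d) = d
-2494*v(q) = -2494*(-11) = 27434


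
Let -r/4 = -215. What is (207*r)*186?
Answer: 33111720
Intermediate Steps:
r = 860 (r = -4*(-215) = 860)
(207*r)*186 = (207*860)*186 = 178020*186 = 33111720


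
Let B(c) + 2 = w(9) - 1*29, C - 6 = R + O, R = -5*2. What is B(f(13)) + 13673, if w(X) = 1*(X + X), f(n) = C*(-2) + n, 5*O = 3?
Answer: 13660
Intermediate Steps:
R = -10
O = ⅗ (O = (⅕)*3 = ⅗ ≈ 0.60000)
C = -17/5 (C = 6 + (-10 + ⅗) = 6 - 47/5 = -17/5 ≈ -3.4000)
f(n) = 34/5 + n (f(n) = -17/5*(-2) + n = 34/5 + n)
w(X) = 2*X (w(X) = 1*(2*X) = 2*X)
B(c) = -13 (B(c) = -2 + (2*9 - 1*29) = -2 + (18 - 29) = -2 - 11 = -13)
B(f(13)) + 13673 = -13 + 13673 = 13660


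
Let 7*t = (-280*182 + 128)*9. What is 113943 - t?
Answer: 1255089/7 ≈ 1.7930e+5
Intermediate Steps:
t = -457488/7 (t = ((-280*182 + 128)*9)/7 = ((-50960 + 128)*9)/7 = (-50832*9)/7 = (⅐)*(-457488) = -457488/7 ≈ -65355.)
113943 - t = 113943 - 1*(-457488/7) = 113943 + 457488/7 = 1255089/7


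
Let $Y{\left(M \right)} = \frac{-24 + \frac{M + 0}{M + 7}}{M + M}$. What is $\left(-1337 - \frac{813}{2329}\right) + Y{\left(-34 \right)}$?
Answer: $- \frac{168150985}{125766} \approx -1337.0$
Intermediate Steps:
$Y{\left(M \right)} = \frac{-24 + \frac{M}{7 + M}}{2 M}$
$\left(-1337 - \frac{813}{2329}\right) + Y{\left(-34 \right)} = \left(-1337 - \frac{813}{2329}\right) + \frac{-168 - -782}{2 \left(-34\right) \left(7 - 34\right)} = \left(-1337 - \frac{813}{2329}\right) + \frac{1}{2} \left(- \frac{1}{34}\right) \frac{1}{-27} \left(-168 + 782\right) = \left(-1337 - \frac{813}{2329}\right) + \frac{1}{2} \left(- \frac{1}{34}\right) \left(- \frac{1}{27}\right) 614 = - \frac{3114686}{2329} + \frac{307}{918} = - \frac{168150985}{125766}$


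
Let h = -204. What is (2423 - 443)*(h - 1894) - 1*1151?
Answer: -4155191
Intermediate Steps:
(2423 - 443)*(h - 1894) - 1*1151 = (2423 - 443)*(-204 - 1894) - 1*1151 = 1980*(-2098) - 1151 = -4154040 - 1151 = -4155191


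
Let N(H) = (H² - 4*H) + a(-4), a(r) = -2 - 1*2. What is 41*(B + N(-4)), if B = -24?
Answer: 164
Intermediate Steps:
a(r) = -4 (a(r) = -2 - 2 = -4)
N(H) = -4 + H² - 4*H (N(H) = (H² - 4*H) - 4 = -4 + H² - 4*H)
41*(B + N(-4)) = 41*(-24 + (-4 + (-4)² - 4*(-4))) = 41*(-24 + (-4 + 16 + 16)) = 41*(-24 + 28) = 41*4 = 164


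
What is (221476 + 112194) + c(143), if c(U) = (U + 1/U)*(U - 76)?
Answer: 49084960/143 ≈ 3.4325e+5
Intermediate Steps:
c(U) = (-76 + U)*(U + 1/U) (c(U) = (U + 1/U)*(-76 + U) = (-76 + U)*(U + 1/U))
(221476 + 112194) + c(143) = (221476 + 112194) + (1 + 143² - 76*143 - 76/143) = 333670 + (1 + 20449 - 10868 - 76*1/143) = 333670 + (1 + 20449 - 10868 - 76/143) = 333670 + 1370150/143 = 49084960/143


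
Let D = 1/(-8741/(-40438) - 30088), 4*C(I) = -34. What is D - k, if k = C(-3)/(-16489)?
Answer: -22017291015/40123996323334 ≈ -0.00054873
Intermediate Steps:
C(I) = -17/2 (C(I) = (¼)*(-34) = -17/2)
k = 17/32978 (k = -17/2/(-16489) = -17/2*(-1/16489) = 17/32978 ≈ 0.00051550)
D = -40438/1216689803 (D = 1/(-8741*(-1/40438) - 30088) = 1/(8741/40438 - 30088) = 1/(-1216689803/40438) = -40438/1216689803 ≈ -3.3236e-5)
D - k = -40438/1216689803 - 1*17/32978 = -40438/1216689803 - 17/32978 = -22017291015/40123996323334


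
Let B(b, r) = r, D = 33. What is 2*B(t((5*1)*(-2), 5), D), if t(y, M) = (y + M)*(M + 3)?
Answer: 66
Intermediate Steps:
t(y, M) = (3 + M)*(M + y) (t(y, M) = (M + y)*(3 + M) = (3 + M)*(M + y))
2*B(t((5*1)*(-2), 5), D) = 2*33 = 66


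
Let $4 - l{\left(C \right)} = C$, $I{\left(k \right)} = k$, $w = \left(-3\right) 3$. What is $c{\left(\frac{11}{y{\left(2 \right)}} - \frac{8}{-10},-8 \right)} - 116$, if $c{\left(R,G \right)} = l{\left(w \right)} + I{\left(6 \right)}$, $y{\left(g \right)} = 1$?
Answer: $-97$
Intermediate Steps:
$w = -9$
$l{\left(C \right)} = 4 - C$
$c{\left(R,G \right)} = 19$ ($c{\left(R,G \right)} = \left(4 - -9\right) + 6 = \left(4 + 9\right) + 6 = 13 + 6 = 19$)
$c{\left(\frac{11}{y{\left(2 \right)}} - \frac{8}{-10},-8 \right)} - 116 = 19 - 116 = -97$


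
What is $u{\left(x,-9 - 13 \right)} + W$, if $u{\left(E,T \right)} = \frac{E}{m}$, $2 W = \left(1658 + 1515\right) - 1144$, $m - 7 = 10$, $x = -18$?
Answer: $\frac{34457}{34} \approx 1013.4$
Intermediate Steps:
$m = 17$ ($m = 7 + 10 = 17$)
$W = \frac{2029}{2}$ ($W = \frac{\left(1658 + 1515\right) - 1144}{2} = \frac{3173 - 1144}{2} = \frac{1}{2} \cdot 2029 = \frac{2029}{2} \approx 1014.5$)
$u{\left(E,T \right)} = \frac{E}{17}$
$u{\left(x,-9 - 13 \right)} + W = \frac{1}{17} \left(-18\right) + \frac{2029}{2} = - \frac{18}{17} + \frac{2029}{2} = \frac{34457}{34}$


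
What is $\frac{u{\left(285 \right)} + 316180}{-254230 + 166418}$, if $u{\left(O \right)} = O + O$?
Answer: $- \frac{158375}{43906} \approx -3.6071$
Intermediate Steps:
$u{\left(O \right)} = 2 O$
$\frac{u{\left(285 \right)} + 316180}{-254230 + 166418} = \frac{2 \cdot 285 + 316180}{-254230 + 166418} = \frac{570 + 316180}{-87812} = 316750 \left(- \frac{1}{87812}\right) = - \frac{158375}{43906}$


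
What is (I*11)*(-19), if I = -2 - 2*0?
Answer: 418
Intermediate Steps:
I = -2 (I = -2 + 0 = -2)
(I*11)*(-19) = -2*11*(-19) = -22*(-19) = 418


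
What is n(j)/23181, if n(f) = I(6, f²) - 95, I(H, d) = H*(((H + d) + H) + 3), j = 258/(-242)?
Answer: 26641/339393021 ≈ 7.8496e-5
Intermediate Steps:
j = -129/121 (j = 258*(-1/242) = -129/121 ≈ -1.0661)
I(H, d) = H*(3 + d + 2*H) (I(H, d) = H*((d + 2*H) + 3) = H*(3 + d + 2*H))
n(f) = -5 + 6*f² (n(f) = 6*(3 + f² + 2*6) - 95 = 6*(3 + f² + 12) - 95 = 6*(15 + f²) - 95 = (90 + 6*f²) - 95 = -5 + 6*f²)
n(j)/23181 = (-5 + 6*(-129/121)²)/23181 = (-5 + 6*(16641/14641))*(1/23181) = (-5 + 99846/14641)*(1/23181) = (26641/14641)*(1/23181) = 26641/339393021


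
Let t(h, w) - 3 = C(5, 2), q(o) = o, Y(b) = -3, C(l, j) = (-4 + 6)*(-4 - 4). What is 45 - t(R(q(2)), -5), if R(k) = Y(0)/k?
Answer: 58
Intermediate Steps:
C(l, j) = -16 (C(l, j) = 2*(-8) = -16)
R(k) = -3/k
t(h, w) = -13 (t(h, w) = 3 - 16 = -13)
45 - t(R(q(2)), -5) = 45 - 1*(-13) = 45 + 13 = 58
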